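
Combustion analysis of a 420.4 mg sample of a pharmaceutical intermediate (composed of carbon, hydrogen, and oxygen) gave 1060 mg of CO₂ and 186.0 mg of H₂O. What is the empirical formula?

C7H6O2

mol C = 1.060 g CO₂ ÷ 44.009 g/mol = 0.024086 mol
mol H = 2 × 0.1860 g H₂O ÷ 18.015 g/mol = 0.020649 mol
mass O = 0.4204 − (0.28930 + 0.020815) = 0.11029 g → mol O = 0.11029 ÷ 15.999 = 0.0068935 mol
Divide by the smallest (0.0068935 mol): C 3.494, H 2.996, O 1.000
Multiplying each by 2 gives whole numbers: C 6.99, H 5.99, O 2.00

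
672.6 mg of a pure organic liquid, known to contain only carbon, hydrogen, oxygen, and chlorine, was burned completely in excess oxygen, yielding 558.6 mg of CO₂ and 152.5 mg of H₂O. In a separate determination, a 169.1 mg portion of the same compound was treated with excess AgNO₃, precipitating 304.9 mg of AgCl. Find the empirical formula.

mol C = 0.5586 g CO₂ ÷ 44.009 g/mol = 0.012693 mol
mol H = 2 × 0.1525 g H₂O ÷ 18.015 g/mol = 0.016930 mol
From the AgCl data: mol Cl per gram of compound = (0.3049 ÷ 143.318) ÷ 0.1691 = 0.012581 mol/g, so in the 0.6726 g combustion sample mol Cl = 0.0084619 mol
mass O = 0.6726 − (0.15245 + 0.017066 + 0.29998) = 0.20310 g → mol O = 0.20310 ÷ 15.999 = 0.012695 mol
Divide by the smallest (0.0084619 mol): C 1.500, H 2.001, Cl 1.000, O 1.500
Multiplying each by 2 gives whole numbers: C 3.00, H 4.00, Cl 2.00, O 3.00

C3H4Cl2O3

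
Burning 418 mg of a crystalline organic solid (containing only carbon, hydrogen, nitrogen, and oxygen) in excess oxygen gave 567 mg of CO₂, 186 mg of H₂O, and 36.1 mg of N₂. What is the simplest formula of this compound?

C5H8NO5

mol C = 0.567 g CO₂ ÷ 44.009 g/mol = 0.01288 mol
mol H = 2 × 0.186 g H₂O ÷ 18.015 g/mol = 0.02065 mol
mol N = 2 × 0.0361 g N₂ ÷ 28.014 g/mol = 0.002577 mol
mass O = 0.418 − (0.1547 + 0.02081 + 0.03610) = 0.2063 g → mol O = 0.2063 ÷ 15.999 = 0.01290 mol
Divide by the smallest (0.002577 mol): C 4.999, H 8.012, N 1.000, O 5.004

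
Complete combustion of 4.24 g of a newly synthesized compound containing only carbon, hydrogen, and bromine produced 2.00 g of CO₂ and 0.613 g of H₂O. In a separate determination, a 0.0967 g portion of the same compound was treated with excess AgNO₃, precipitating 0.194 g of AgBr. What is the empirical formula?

C2H3Br2

mol C = 2.00 g CO₂ ÷ 44.009 g/mol = 0.04545 mol
mol H = 2 × 0.613 g H₂O ÷ 18.015 g/mol = 0.06805 mol
From the AgBr data: mol Br per gram of compound = (0.194 ÷ 187.772) ÷ 0.0967 = 0.01068 mol/g, so in the 4.24 g combustion sample mol Br = 0.04530 mol
Divide by the smallest (0.04530 mol): C 1.003, H 1.502, Br 1.000
Multiplying each by 2 gives whole numbers: C 2.01, H 3.00, Br 2.00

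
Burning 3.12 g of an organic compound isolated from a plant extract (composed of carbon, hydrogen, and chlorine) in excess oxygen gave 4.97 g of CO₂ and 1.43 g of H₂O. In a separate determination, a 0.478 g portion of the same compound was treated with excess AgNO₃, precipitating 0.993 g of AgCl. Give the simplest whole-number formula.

mol C = 4.97 g CO₂ ÷ 44.009 g/mol = 0.1129 mol
mol H = 2 × 1.43 g H₂O ÷ 18.015 g/mol = 0.1588 mol
From the AgCl data: mol Cl per gram of compound = (0.993 ÷ 143.318) ÷ 0.478 = 0.01450 mol/g, so in the 3.12 g combustion sample mol Cl = 0.04522 mol
Divide by the smallest (0.04522 mol): C 2.497, H 3.510, Cl 1.000
Multiplying each by 2 gives whole numbers: C 4.99, H 7.02, Cl 2.00

C5H7Cl2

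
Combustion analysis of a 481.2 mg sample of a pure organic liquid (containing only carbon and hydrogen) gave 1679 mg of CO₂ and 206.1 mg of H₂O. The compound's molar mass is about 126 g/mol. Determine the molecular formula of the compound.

mol C = 1.679 g CO₂ ÷ 44.009 g/mol = 0.038151 mol
mol H = 2 × 0.2061 g H₂O ÷ 18.015 g/mol = 0.022881 mol
Divide by the smallest (0.022881 mol): C 1.667, H 1.000
Multiplying each by 3 gives whole numbers: C 5.00, H 3.00
Empirical formula: C5H3
Empirical-formula mass = 63.08 g/mol; 126 ÷ 63.08 ≈ 2, so the molecular formula is C10H6.

C10H6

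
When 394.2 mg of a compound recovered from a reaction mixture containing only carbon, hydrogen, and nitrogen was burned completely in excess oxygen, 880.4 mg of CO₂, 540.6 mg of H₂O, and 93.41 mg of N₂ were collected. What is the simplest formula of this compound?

mol C = 0.8804 g CO₂ ÷ 44.009 g/mol = 0.020005 mol
mol H = 2 × 0.5406 g H₂O ÷ 18.015 g/mol = 0.060017 mol
mol N = 2 × 0.09341 g N₂ ÷ 28.014 g/mol = 0.0066688 mol
Divide by the smallest (0.0066688 mol): C 3.000, H 9.000, N 1.000

C3H9N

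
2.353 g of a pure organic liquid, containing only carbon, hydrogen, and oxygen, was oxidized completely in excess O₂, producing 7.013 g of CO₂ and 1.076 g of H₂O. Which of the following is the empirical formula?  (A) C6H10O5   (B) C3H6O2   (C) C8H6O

(C) C8H6O

mol C = 7.013 g CO₂ ÷ 44.009 g/mol = 0.15935 mol
mol H = 2 × 1.076 g H₂O ÷ 18.015 g/mol = 0.11946 mol
mass O = 2.353 − (1.9140 + 0.12041) = 0.31859 g → mol O = 0.31859 ÷ 15.999 = 0.019913 mol
Divide by the smallest (0.019913 mol): C 8.002, H 5.999, O 1.000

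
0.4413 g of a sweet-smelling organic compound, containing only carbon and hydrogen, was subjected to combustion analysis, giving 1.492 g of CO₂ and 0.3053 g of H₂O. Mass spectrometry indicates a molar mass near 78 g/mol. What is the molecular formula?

mol C = 1.492 g CO₂ ÷ 44.009 g/mol = 0.033902 mol
mol H = 2 × 0.3053 g H₂O ÷ 18.015 g/mol = 0.033894 mol
Divide by the smallest (0.033894 mol): C 1.000, H 1.000
Empirical formula: CH
Empirical-formula mass = 13.02 g/mol; 78 ÷ 13.02 ≈ 6, so the molecular formula is C6H6.

C6H6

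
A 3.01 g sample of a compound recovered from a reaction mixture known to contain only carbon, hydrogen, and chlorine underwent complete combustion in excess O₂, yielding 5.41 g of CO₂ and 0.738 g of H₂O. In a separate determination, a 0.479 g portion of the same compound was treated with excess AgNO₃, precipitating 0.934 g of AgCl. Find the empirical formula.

C3H2Cl

mol C = 5.41 g CO₂ ÷ 44.009 g/mol = 0.1229 mol
mol H = 2 × 0.738 g H₂O ÷ 18.015 g/mol = 0.08193 mol
From the AgCl data: mol Cl per gram of compound = (0.934 ÷ 143.318) ÷ 0.479 = 0.01361 mol/g, so in the 3.01 g combustion sample mol Cl = 0.04095 mol
Divide by the smallest (0.04095 mol): C 3.002, H 2.001, Cl 1.000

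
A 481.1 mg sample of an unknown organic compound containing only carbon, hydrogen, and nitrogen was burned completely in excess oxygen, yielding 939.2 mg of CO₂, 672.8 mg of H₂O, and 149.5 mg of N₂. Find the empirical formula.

C2H7N

mol C = 0.9392 g CO₂ ÷ 44.009 g/mol = 0.021341 mol
mol H = 2 × 0.6728 g H₂O ÷ 18.015 g/mol = 0.074693 mol
mol N = 2 × 0.1495 g N₂ ÷ 28.014 g/mol = 0.010673 mol
Divide by the smallest (0.010673 mol): C 1.999, H 6.998, N 1.000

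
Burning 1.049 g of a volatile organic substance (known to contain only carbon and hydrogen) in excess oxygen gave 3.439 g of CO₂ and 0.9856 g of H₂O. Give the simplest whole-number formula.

C5H7

mol C = 3.439 g CO₂ ÷ 44.009 g/mol = 0.078143 mol
mol H = 2 × 0.9856 g H₂O ÷ 18.015 g/mol = 0.10942 mol
Divide by the smallest (0.078143 mol): C 1.000, H 1.400
Multiplying each by 5 gives whole numbers: C 5.00, H 7.00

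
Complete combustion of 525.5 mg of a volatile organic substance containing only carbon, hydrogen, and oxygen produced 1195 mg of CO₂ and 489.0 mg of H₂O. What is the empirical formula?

mol C = 1.195 g CO₂ ÷ 44.009 g/mol = 0.027154 mol
mol H = 2 × 0.4890 g H₂O ÷ 18.015 g/mol = 0.054288 mol
mass O = 0.5255 − (0.32614 + 0.054722) = 0.14464 g → mol O = 0.14464 ÷ 15.999 = 0.0090403 mol
Divide by the smallest (0.0090403 mol): C 3.004, H 6.005, O 1.000

C3H6O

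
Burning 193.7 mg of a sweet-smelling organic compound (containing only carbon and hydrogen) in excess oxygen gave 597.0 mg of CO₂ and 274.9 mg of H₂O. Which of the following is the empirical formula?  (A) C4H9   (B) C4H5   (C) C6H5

(A) C4H9

mol C = 0.5970 g CO₂ ÷ 44.009 g/mol = 0.013565 mol
mol H = 2 × 0.2749 g H₂O ÷ 18.015 g/mol = 0.030519 mol
Divide by the smallest (0.013565 mol): C 1.000, H 2.250
Multiplying each by 4 gives whole numbers: C 4.00, H 9.00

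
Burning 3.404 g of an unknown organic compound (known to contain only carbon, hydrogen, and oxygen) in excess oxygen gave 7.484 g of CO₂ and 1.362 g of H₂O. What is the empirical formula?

mol C = 7.484 g CO₂ ÷ 44.009 g/mol = 0.17006 mol
mol H = 2 × 1.362 g H₂O ÷ 18.015 g/mol = 0.15121 mol
mass O = 3.404 − (2.0425 + 0.15242) = 1.2090 g → mol O = 1.2090 ÷ 15.999 = 0.075570 mol
Divide by the smallest (0.075570 mol): C 2.250, H 2.001, O 1.000
Multiplying each by 4 gives whole numbers: C 9.00, H 8.00, O 4.00

C9H8O4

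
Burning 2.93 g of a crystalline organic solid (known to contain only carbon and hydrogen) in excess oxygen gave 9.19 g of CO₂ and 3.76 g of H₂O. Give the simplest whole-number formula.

CH2

mol C = 9.19 g CO₂ ÷ 44.009 g/mol = 0.2088 mol
mol H = 2 × 3.76 g H₂O ÷ 18.015 g/mol = 0.4174 mol
Divide by the smallest (0.2088 mol): C 1.000, H 1.999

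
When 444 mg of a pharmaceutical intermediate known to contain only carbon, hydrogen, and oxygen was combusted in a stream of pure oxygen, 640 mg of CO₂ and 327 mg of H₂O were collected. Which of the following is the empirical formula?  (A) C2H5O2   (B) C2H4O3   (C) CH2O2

(A) C2H5O2

mol C = 0.640 g CO₂ ÷ 44.009 g/mol = 0.01454 mol
mol H = 2 × 0.327 g H₂O ÷ 18.015 g/mol = 0.03630 mol
mass O = 0.444 − (0.1747 + 0.03659) = 0.2327 g → mol O = 0.2327 ÷ 15.999 = 0.01455 mol
Divide by the smallest (0.01454 mol): C 1.000, H 2.496, O 1.000
Multiplying each by 2 gives whole numbers: C 2.00, H 4.99, O 2.00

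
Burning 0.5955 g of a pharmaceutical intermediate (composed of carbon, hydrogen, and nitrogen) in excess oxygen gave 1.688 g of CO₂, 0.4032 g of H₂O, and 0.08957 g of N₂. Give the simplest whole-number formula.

C6H7N

mol C = 1.688 g CO₂ ÷ 44.009 g/mol = 0.038356 mol
mol H = 2 × 0.4032 g H₂O ÷ 18.015 g/mol = 0.044763 mol
mol N = 2 × 0.08957 g N₂ ÷ 28.014 g/mol = 0.0063947 mol
Divide by the smallest (0.0063947 mol): C 5.998, H 7.000, N 1.000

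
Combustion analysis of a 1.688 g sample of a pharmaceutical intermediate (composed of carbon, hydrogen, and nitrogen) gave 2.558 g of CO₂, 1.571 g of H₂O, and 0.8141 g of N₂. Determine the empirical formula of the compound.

mol C = 2.558 g CO₂ ÷ 44.009 g/mol = 0.058124 mol
mol H = 2 × 1.571 g H₂O ÷ 18.015 g/mol = 0.17441 mol
mol N = 2 × 0.8141 g N₂ ÷ 28.014 g/mol = 0.058121 mol
Divide by the smallest (0.058121 mol): C 1.000, H 3.001, N 1.000

CH3N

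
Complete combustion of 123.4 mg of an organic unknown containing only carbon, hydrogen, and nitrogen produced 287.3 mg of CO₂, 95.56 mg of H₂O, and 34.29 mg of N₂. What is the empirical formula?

C8H13N3

mol C = 0.2873 g CO₂ ÷ 44.009 g/mol = 0.0065282 mol
mol H = 2 × 0.09556 g H₂O ÷ 18.015 g/mol = 0.010609 mol
mol N = 2 × 0.03429 g N₂ ÷ 28.014 g/mol = 0.0024481 mol
Divide by the smallest (0.0024481 mol): C 2.667, H 4.334, N 1.000
Multiplying each by 3 gives whole numbers: C 8.00, H 13.00, N 3.00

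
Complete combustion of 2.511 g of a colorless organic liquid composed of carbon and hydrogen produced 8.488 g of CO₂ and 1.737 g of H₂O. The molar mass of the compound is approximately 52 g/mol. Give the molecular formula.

mol C = 8.488 g CO₂ ÷ 44.009 g/mol = 0.19287 mol
mol H = 2 × 1.737 g H₂O ÷ 18.015 g/mol = 0.19284 mol
Divide by the smallest (0.19284 mol): C 1.000, H 1.000
Empirical formula: CH
Empirical-formula mass = 13.02 g/mol; 52 ÷ 13.02 ≈ 4, so the molecular formula is C4H4.

C4H4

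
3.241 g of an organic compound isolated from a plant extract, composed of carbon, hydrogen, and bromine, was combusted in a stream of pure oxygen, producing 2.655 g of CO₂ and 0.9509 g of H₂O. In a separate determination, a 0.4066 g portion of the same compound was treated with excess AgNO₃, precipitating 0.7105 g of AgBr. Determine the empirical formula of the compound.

C4H7Br2

mol C = 2.655 g CO₂ ÷ 44.009 g/mol = 0.060329 mol
mol H = 2 × 0.9509 g H₂O ÷ 18.015 g/mol = 0.10557 mol
From the AgBr data: mol Br per gram of compound = (0.7105 ÷ 187.772) ÷ 0.4066 = 0.0093061 mol/g, so in the 3.241 g combustion sample mol Br = 0.030161 mol
Divide by the smallest (0.030161 mol): C 2.000, H 3.500, Br 1.000
Multiplying each by 2 gives whole numbers: C 4.00, H 7.00, Br 2.00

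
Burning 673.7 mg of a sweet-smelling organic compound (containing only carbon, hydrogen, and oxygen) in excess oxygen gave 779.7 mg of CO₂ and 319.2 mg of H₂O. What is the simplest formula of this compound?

mol C = 0.7797 g CO₂ ÷ 44.009 g/mol = 0.017717 mol
mol H = 2 × 0.3192 g H₂O ÷ 18.015 g/mol = 0.035437 mol
mass O = 0.6737 − (0.21280 + 0.035721) = 0.42518 g → mol O = 0.42518 ÷ 15.999 = 0.026576 mol
Divide by the smallest (0.017717 mol): C 1.000, H 2.000, O 1.500
Multiplying each by 2 gives whole numbers: C 2.00, H 4.00, O 3.00

C2H4O3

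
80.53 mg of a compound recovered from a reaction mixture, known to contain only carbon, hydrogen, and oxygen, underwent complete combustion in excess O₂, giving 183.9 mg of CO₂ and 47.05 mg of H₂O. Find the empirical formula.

C8H10O3

mol C = 0.1839 g CO₂ ÷ 44.009 g/mol = 0.0041787 mol
mol H = 2 × 0.04705 g H₂O ÷ 18.015 g/mol = 0.0052234 mol
mass O = 0.08053 − (0.050190 + 0.0052652) = 0.025075 g → mol O = 0.025075 ÷ 15.999 = 0.0015673 mol
Divide by the smallest (0.0015673 mol): C 2.666, H 3.333, O 1.000
Multiplying each by 3 gives whole numbers: C 8.00, H 10.00, O 3.00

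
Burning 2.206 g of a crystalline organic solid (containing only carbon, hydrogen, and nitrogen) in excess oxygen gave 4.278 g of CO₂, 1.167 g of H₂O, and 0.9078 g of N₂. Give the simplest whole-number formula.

C3H4N2

mol C = 4.278 g CO₂ ÷ 44.009 g/mol = 0.097207 mol
mol H = 2 × 1.167 g H₂O ÷ 18.015 g/mol = 0.12956 mol
mol N = 2 × 0.9078 g N₂ ÷ 28.014 g/mol = 0.064810 mol
Divide by the smallest (0.064810 mol): C 1.500, H 1.999, N 1.000
Multiplying each by 2 gives whole numbers: C 3.00, H 4.00, N 2.00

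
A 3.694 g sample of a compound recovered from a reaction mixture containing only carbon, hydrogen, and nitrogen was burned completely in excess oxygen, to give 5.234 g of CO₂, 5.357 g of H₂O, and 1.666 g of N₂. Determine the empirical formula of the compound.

mol C = 5.234 g CO₂ ÷ 44.009 g/mol = 0.11893 mol
mol H = 2 × 5.357 g H₂O ÷ 18.015 g/mol = 0.59473 mol
mol N = 2 × 1.666 g N₂ ÷ 28.014 g/mol = 0.11894 mol
Divide by the smallest (0.11893 mol): C 1.000, H 5.001, N 1.000

CH5N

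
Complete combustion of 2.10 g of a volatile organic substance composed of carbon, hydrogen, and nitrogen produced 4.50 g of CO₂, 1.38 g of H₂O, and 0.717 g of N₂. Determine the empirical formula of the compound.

mol C = 4.50 g CO₂ ÷ 44.009 g/mol = 0.1023 mol
mol H = 2 × 1.38 g H₂O ÷ 18.015 g/mol = 0.1532 mol
mol N = 2 × 0.717 g N₂ ÷ 28.014 g/mol = 0.05119 mol
Divide by the smallest (0.05119 mol): C 1.998, H 2.993, N 1.000

C2H3N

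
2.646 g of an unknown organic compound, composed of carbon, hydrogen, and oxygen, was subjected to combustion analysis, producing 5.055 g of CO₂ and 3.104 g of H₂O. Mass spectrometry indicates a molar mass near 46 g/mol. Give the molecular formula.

C2H6O

mol C = 5.055 g CO₂ ÷ 44.009 g/mol = 0.11486 mol
mol H = 2 × 3.104 g H₂O ÷ 18.015 g/mol = 0.34460 mol
mass O = 2.646 − (1.3796 + 0.34736) = 0.91902 g → mol O = 0.91902 ÷ 15.999 = 0.057443 mol
Divide by the smallest (0.057443 mol): C 2.000, H 5.999, O 1.000
Empirical formula: C2H6O
Empirical-formula mass = 46.07 g/mol; 46 ÷ 46.07 ≈ 1, so the molecular formula is C2H6O.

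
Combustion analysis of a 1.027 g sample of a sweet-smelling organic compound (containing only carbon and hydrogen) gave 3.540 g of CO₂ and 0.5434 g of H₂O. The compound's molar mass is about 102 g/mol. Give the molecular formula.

C8H6

mol C = 3.540 g CO₂ ÷ 44.009 g/mol = 0.080438 mol
mol H = 2 × 0.5434 g H₂O ÷ 18.015 g/mol = 0.060328 mol
Divide by the smallest (0.060328 mol): C 1.333, H 1.000
Multiplying each by 3 gives whole numbers: C 4.00, H 3.00
Empirical formula: C4H3
Empirical-formula mass = 51.07 g/mol; 102 ÷ 51.07 ≈ 2, so the molecular formula is C8H6.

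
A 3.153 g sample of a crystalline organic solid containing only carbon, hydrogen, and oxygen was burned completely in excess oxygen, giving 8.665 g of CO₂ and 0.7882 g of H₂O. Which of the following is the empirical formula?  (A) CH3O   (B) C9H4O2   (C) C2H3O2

mol C = 8.665 g CO₂ ÷ 44.009 g/mol = 0.19689 mol
mol H = 2 × 0.7882 g H₂O ÷ 18.015 g/mol = 0.087505 mol
mass O = 3.153 − (2.3649 + 0.088205) = 0.69993 g → mol O = 0.69993 ÷ 15.999 = 0.043748 mol
Divide by the smallest (0.043748 mol): C 4.501, H 2.000, O 1.000
Multiplying each by 2 gives whole numbers: C 9.00, H 4.00, O 2.00

(B) C9H4O2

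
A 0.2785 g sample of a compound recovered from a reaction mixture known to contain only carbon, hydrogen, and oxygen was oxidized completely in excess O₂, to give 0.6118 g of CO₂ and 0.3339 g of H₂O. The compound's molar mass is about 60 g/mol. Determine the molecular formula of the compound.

mol C = 0.6118 g CO₂ ÷ 44.009 g/mol = 0.013902 mol
mol H = 2 × 0.3339 g H₂O ÷ 18.015 g/mol = 0.037069 mol
mass O = 0.2785 − (0.16697 + 0.037366) = 0.074161 g → mol O = 0.074161 ÷ 15.999 = 0.0046354 mol
Divide by the smallest (0.0046354 mol): C 2.999, H 7.997, O 1.000
Empirical formula: C3H8O
Empirical-formula mass = 60.10 g/mol; 60 ÷ 60.10 ≈ 1, so the molecular formula is C3H8O.

C3H8O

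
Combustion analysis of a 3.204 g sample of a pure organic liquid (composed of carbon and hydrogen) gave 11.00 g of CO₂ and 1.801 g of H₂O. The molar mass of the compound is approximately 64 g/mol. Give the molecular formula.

C5H4

mol C = 11.00 g CO₂ ÷ 44.009 g/mol = 0.24995 mol
mol H = 2 × 1.801 g H₂O ÷ 18.015 g/mol = 0.19994 mol
Divide by the smallest (0.19994 mol): C 1.250, H 1.000
Multiplying each by 4 gives whole numbers: C 5.00, H 4.00
Empirical formula: C5H4
Empirical-formula mass = 64.09 g/mol; 64 ÷ 64.09 ≈ 1, so the molecular formula is C5H4.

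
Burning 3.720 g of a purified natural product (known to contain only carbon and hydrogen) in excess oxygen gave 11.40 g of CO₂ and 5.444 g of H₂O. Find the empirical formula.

mol C = 11.40 g CO₂ ÷ 44.009 g/mol = 0.25904 mol
mol H = 2 × 5.444 g H₂O ÷ 18.015 g/mol = 0.60439 mol
Divide by the smallest (0.25904 mol): C 1.000, H 2.333
Multiplying each by 3 gives whole numbers: C 3.00, H 7.00

C3H7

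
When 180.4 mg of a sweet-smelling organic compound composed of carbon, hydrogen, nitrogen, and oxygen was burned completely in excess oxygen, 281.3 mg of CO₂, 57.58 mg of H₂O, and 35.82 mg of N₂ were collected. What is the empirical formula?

mol C = 0.2813 g CO₂ ÷ 44.009 g/mol = 0.0063919 mol
mol H = 2 × 0.05758 g H₂O ÷ 18.015 g/mol = 0.0063925 mol
mol N = 2 × 0.03582 g N₂ ÷ 28.014 g/mol = 0.0025573 mol
mass O = 0.1804 − (0.076773 + 0.0064436 + 0.035820) = 0.061364 g → mol O = 0.061364 ÷ 15.999 = 0.0038355 mol
Divide by the smallest (0.0025573 mol): C 2.499, H 2.500, N 1.000, O 1.500
Multiplying each by 2 gives whole numbers: C 5.00, H 5.00, N 2.00, O 3.00

C5H5N2O3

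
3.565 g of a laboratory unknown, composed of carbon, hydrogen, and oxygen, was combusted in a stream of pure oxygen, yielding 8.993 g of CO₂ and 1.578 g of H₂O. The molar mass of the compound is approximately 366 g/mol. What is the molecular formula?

mol C = 8.993 g CO₂ ÷ 44.009 g/mol = 0.20434 mol
mol H = 2 × 1.578 g H₂O ÷ 18.015 g/mol = 0.17519 mol
mass O = 3.565 − (2.4544 + 0.17659) = 0.93403 g → mol O = 0.93403 ÷ 15.999 = 0.058380 mol
Divide by the smallest (0.058380 mol): C 3.500, H 3.001, O 1.000
Multiplying each by 2 gives whole numbers: C 7.00, H 6.00, O 2.00
Empirical formula: C7H6O2
Empirical-formula mass = 122.12 g/mol; 366 ÷ 122.12 ≈ 3, so the molecular formula is C21H18O6.

C21H18O6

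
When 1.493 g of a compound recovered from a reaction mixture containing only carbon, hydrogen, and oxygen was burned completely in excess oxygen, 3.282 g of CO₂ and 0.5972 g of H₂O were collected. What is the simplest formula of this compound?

C9H8O4

mol C = 3.282 g CO₂ ÷ 44.009 g/mol = 0.074576 mol
mol H = 2 × 0.5972 g H₂O ÷ 18.015 g/mol = 0.066300 mol
mass O = 1.493 − (0.89573 + 0.066831) = 0.53044 g → mol O = 0.53044 ÷ 15.999 = 0.033155 mol
Divide by the smallest (0.033155 mol): C 2.249, H 2.000, O 1.000
Multiplying each by 4 gives whole numbers: C 9.00, H 8.00, O 4.00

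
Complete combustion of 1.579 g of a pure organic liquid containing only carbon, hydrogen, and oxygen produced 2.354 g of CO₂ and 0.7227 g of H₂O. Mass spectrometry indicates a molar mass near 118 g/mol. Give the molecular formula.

mol C = 2.354 g CO₂ ÷ 44.009 g/mol = 0.053489 mol
mol H = 2 × 0.7227 g H₂O ÷ 18.015 g/mol = 0.080233 mol
mass O = 1.579 − (0.64246 + 0.080875) = 0.85567 g → mol O = 0.85567 ÷ 15.999 = 0.053483 mol
Divide by the smallest (0.053483 mol): C 1.000, H 1.500, O 1.000
Multiplying each by 2 gives whole numbers: C 2.00, H 3.00, O 2.00
Empirical formula: C2H3O2
Empirical-formula mass = 59.04 g/mol; 118 ÷ 59.04 ≈ 2, so the molecular formula is C4H6O4.

C4H6O4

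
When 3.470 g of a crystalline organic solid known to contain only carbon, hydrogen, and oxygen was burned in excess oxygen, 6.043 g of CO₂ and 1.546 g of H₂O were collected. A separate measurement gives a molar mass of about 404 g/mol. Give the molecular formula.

C16H20O12

mol C = 6.043 g CO₂ ÷ 44.009 g/mol = 0.13731 mol
mol H = 2 × 1.546 g H₂O ÷ 18.015 g/mol = 0.17163 mol
mass O = 3.470 − (1.6493 + 0.17301) = 1.6477 g → mol O = 1.6477 ÷ 15.999 = 0.10299 mol
Divide by the smallest (0.10299 mol): C 1.333, H 1.667, O 1.000
Multiplying each by 3 gives whole numbers: C 4.00, H 5.00, O 3.00
Empirical formula: C4H5O3
Empirical-formula mass = 101.08 g/mol; 404 ÷ 101.08 ≈ 4, so the molecular formula is C16H20O12.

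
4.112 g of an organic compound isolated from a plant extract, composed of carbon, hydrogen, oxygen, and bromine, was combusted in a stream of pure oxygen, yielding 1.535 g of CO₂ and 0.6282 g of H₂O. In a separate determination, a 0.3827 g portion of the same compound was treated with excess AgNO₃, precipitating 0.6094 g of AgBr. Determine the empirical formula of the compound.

mol C = 1.535 g CO₂ ÷ 44.009 g/mol = 0.034879 mol
mol H = 2 × 0.6282 g H₂O ÷ 18.015 g/mol = 0.069742 mol
From the AgBr data: mol Br per gram of compound = (0.6094 ÷ 187.772) ÷ 0.3827 = 0.0084803 mol/g, so in the 4.112 g combustion sample mol Br = 0.034871 mol
mass O = 4.112 − (0.41893 + 0.070300 + 2.7863) = 0.83642 g → mol O = 0.83642 ÷ 15.999 = 0.052280 mol
Divide by the smallest (0.034871 mol): C 1.000, H 2.000, Br 1.000, O 1.499
Multiplying each by 2 gives whole numbers: C 2.00, H 4.00, Br 2.00, O 3.00

C2H4Br2O3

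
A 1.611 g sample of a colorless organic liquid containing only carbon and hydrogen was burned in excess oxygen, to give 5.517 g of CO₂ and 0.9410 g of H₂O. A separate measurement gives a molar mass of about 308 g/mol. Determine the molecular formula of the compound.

mol C = 5.517 g CO₂ ÷ 44.009 g/mol = 0.12536 mol
mol H = 2 × 0.9410 g H₂O ÷ 18.015 g/mol = 0.10447 mol
Divide by the smallest (0.10447 mol): C 1.200, H 1.000
Multiplying each by 5 gives whole numbers: C 6.00, H 5.00
Empirical formula: C6H5
Empirical-formula mass = 77.11 g/mol; 308 ÷ 77.11 ≈ 4, so the molecular formula is C24H20.

C24H20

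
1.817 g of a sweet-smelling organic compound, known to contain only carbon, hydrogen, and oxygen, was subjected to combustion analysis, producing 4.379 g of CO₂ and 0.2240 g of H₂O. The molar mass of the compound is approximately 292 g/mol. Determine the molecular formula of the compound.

mol C = 4.379 g CO₂ ÷ 44.009 g/mol = 0.099502 mol
mol H = 2 × 0.2240 g H₂O ÷ 18.015 g/mol = 0.024868 mol
mass O = 1.817 − (1.1951 + 0.025067) = 0.59681 g → mol O = 0.59681 ÷ 15.999 = 0.037303 mol
Divide by the smallest (0.024868 mol): C 4.001, H 1.000, O 1.500
Multiplying each by 2 gives whole numbers: C 8.00, H 2.00, O 3.00
Empirical formula: C8H2O3
Empirical-formula mass = 146.10 g/mol; 292 ÷ 146.10 ≈ 2, so the molecular formula is C16H4O6.

C16H4O6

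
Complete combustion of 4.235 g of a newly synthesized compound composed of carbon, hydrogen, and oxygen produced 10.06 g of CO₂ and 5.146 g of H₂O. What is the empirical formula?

C4H10O

mol C = 10.06 g CO₂ ÷ 44.009 g/mol = 0.22859 mol
mol H = 2 × 5.146 g H₂O ÷ 18.015 g/mol = 0.57130 mol
mass O = 4.235 − (2.7456 + 0.57587) = 0.91354 g → mol O = 0.91354 ÷ 15.999 = 0.057100 mol
Divide by the smallest (0.057100 mol): C 4.003, H 10.005, O 1.000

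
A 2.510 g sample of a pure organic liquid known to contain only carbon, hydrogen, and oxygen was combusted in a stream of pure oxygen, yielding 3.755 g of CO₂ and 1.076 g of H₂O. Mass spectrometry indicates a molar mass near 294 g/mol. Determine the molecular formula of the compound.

C10H14O10

mol C = 3.755 g CO₂ ÷ 44.009 g/mol = 0.085323 mol
mol H = 2 × 1.076 g H₂O ÷ 18.015 g/mol = 0.11946 mol
mass O = 2.510 − (1.0248 + 0.12041) = 1.3648 g → mol O = 1.3648 ÷ 15.999 = 0.085303 mol
Divide by the smallest (0.085303 mol): C 1.000, H 1.400, O 1.000
Multiplying each by 5 gives whole numbers: C 5.00, H 7.00, O 5.00
Empirical formula: C5H7O5
Empirical-formula mass = 147.11 g/mol; 294 ÷ 147.11 ≈ 2, so the molecular formula is C10H14O10.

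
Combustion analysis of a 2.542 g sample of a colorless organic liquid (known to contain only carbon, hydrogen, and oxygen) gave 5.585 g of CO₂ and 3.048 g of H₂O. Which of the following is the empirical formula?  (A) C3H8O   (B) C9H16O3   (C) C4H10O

mol C = 5.585 g CO₂ ÷ 44.009 g/mol = 0.12691 mol
mol H = 2 × 3.048 g H₂O ÷ 18.015 g/mol = 0.33838 mol
mass O = 2.542 − (1.5243 + 0.34109) = 0.67664 g → mol O = 0.67664 ÷ 15.999 = 0.042293 mol
Divide by the smallest (0.042293 mol): C 3.001, H 8.001, O 1.000

(A) C3H8O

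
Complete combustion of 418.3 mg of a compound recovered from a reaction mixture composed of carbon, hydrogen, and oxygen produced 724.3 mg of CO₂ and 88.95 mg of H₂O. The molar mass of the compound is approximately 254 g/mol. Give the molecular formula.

C10H6O8

mol C = 0.7243 g CO₂ ÷ 44.009 g/mol = 0.016458 mol
mol H = 2 × 0.08895 g H₂O ÷ 18.015 g/mol = 0.0098751 mol
mass O = 0.4183 − (0.19768 + 0.0099541) = 0.21067 g → mol O = 0.21067 ÷ 15.999 = 0.013168 mol
Divide by the smallest (0.0098751 mol): C 1.667, H 1.000, O 1.333
Multiplying each by 3 gives whole numbers: C 5.00, H 3.00, O 4.00
Empirical formula: C5H3O4
Empirical-formula mass = 127.07 g/mol; 254 ÷ 127.07 ≈ 2, so the molecular formula is C10H6O8.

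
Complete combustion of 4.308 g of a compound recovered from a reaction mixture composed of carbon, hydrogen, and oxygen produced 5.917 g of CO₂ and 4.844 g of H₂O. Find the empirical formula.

mol C = 5.917 g CO₂ ÷ 44.009 g/mol = 0.13445 mol
mol H = 2 × 4.844 g H₂O ÷ 18.015 g/mol = 0.53777 mol
mass O = 4.308 − (1.6149 + 0.54208) = 2.1510 g → mol O = 2.1510 ÷ 15.999 = 0.13445 mol
Divide by the smallest (0.13445 mol): C 1.000, H 4.000, O 1.000

CH4O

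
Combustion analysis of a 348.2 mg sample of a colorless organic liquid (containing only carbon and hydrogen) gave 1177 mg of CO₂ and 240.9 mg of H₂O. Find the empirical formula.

CH

mol C = 1.177 g CO₂ ÷ 44.009 g/mol = 0.026745 mol
mol H = 2 × 0.2409 g H₂O ÷ 18.015 g/mol = 0.026744 mol
Divide by the smallest (0.026744 mol): C 1.000, H 1.000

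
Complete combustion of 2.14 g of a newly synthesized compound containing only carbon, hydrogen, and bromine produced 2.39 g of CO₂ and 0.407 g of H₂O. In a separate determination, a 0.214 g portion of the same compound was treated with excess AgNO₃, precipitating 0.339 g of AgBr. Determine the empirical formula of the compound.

C6H5Br2

mol C = 2.39 g CO₂ ÷ 44.009 g/mol = 0.05431 mol
mol H = 2 × 0.407 g H₂O ÷ 18.015 g/mol = 0.04518 mol
From the AgBr data: mol Br per gram of compound = (0.339 ÷ 187.772) ÷ 0.214 = 0.008436 mol/g, so in the 2.14 g combustion sample mol Br = 0.01805 mol
Divide by the smallest (0.01805 mol): C 3.008, H 2.503, Br 1.000
Multiplying each by 2 gives whole numbers: C 6.02, H 5.01, Br 2.00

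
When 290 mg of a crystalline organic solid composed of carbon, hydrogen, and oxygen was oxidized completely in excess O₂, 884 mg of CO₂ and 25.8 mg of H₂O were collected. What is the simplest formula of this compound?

mol C = 0.884 g CO₂ ÷ 44.009 g/mol = 0.02009 mol
mol H = 2 × 0.0258 g H₂O ÷ 18.015 g/mol = 0.002864 mol
mass O = 0.290 − (0.2413 + 0.002887) = 0.04585 g → mol O = 0.04585 ÷ 15.999 = 0.002866 mol
Divide by the smallest (0.002864 mol): C 7.013, H 1.000, O 1.001

C7HO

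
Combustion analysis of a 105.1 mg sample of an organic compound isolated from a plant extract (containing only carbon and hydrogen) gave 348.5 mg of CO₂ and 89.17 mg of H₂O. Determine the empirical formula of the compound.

C4H5

mol C = 0.3485 g CO₂ ÷ 44.009 g/mol = 0.0079188 mol
mol H = 2 × 0.08917 g H₂O ÷ 18.015 g/mol = 0.0098995 mol
Divide by the smallest (0.0079188 mol): C 1.000, H 1.250
Multiplying each by 4 gives whole numbers: C 4.00, H 5.00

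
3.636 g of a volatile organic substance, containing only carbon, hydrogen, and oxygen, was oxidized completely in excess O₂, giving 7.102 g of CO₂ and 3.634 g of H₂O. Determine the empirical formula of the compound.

mol C = 7.102 g CO₂ ÷ 44.009 g/mol = 0.16138 mol
mol H = 2 × 3.634 g H₂O ÷ 18.015 g/mol = 0.40344 mol
mass O = 3.636 − (1.9383 + 0.40667) = 1.2910 g → mol O = 1.2910 ÷ 15.999 = 0.080695 mol
Divide by the smallest (0.080695 mol): C 2.000, H 5.000, O 1.000

C2H5O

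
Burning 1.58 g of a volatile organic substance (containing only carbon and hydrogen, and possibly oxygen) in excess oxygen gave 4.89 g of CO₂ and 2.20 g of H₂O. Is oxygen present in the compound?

mol C = 4.89 g CO₂ ÷ 44.009 g/mol = 0.1111 mol
mol H = 2 × 2.20 g H₂O ÷ 18.015 g/mol = 0.2442 mol
C and H together account for 1.581 g — essentially the entire 1.58 g sample — so the compound contains no oxygen.

no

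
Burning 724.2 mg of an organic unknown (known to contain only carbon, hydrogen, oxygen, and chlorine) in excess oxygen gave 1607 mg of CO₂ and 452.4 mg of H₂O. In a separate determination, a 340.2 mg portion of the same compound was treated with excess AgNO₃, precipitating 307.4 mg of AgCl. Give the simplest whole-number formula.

mol C = 1.607 g CO₂ ÷ 44.009 g/mol = 0.036515 mol
mol H = 2 × 0.4524 g H₂O ÷ 18.015 g/mol = 0.050225 mol
From the AgCl data: mol Cl per gram of compound = (0.3074 ÷ 143.318) ÷ 0.3402 = 0.0063048 mol/g, so in the 0.7242 g combustion sample mol Cl = 0.0045659 mol
mass O = 0.7242 − (0.43858 + 0.050627 + 0.16186) = 0.073127 g → mol O = 0.073127 ÷ 15.999 = 0.0045707 mol
Divide by the smallest (0.0045659 mol): C 7.997, H 11.000, Cl 1.000, O 1.001

C8H11ClO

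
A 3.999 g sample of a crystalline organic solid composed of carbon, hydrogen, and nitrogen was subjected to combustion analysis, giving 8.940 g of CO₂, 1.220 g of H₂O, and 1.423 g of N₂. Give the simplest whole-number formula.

C6H4N3

mol C = 8.940 g CO₂ ÷ 44.009 g/mol = 0.20314 mol
mol H = 2 × 1.220 g H₂O ÷ 18.015 g/mol = 0.13544 mol
mol N = 2 × 1.423 g N₂ ÷ 28.014 g/mol = 0.10159 mol
Divide by the smallest (0.10159 mol): C 2.000, H 1.333, N 1.000
Multiplying each by 3 gives whole numbers: C 6.00, H 4.00, N 3.00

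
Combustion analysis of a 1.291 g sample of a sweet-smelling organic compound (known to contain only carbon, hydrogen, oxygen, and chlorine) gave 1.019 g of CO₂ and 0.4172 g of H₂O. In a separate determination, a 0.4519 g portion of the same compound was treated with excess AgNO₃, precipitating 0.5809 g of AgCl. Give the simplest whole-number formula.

C2H4ClO3

mol C = 1.019 g CO₂ ÷ 44.009 g/mol = 0.023154 mol
mol H = 2 × 0.4172 g H₂O ÷ 18.015 g/mol = 0.046317 mol
From the AgCl data: mol Cl per gram of compound = (0.5809 ÷ 143.318) ÷ 0.4519 = 0.0089693 mol/g, so in the 1.291 g combustion sample mol Cl = 0.011579 mol
mass O = 1.291 − (0.27811 + 0.046687 + 0.41049) = 0.55572 g → mol O = 0.55572 ÷ 15.999 = 0.034734 mol
Divide by the smallest (0.011579 mol): C 2.000, H 4.000, Cl 1.000, O 3.000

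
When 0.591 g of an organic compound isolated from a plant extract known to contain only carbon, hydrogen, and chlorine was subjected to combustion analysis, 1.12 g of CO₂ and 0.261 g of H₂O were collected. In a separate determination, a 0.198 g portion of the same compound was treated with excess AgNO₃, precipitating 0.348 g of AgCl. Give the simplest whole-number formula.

C7H8Cl2

mol C = 1.12 g CO₂ ÷ 44.009 g/mol = 0.02545 mol
mol H = 2 × 0.261 g H₂O ÷ 18.015 g/mol = 0.02898 mol
From the AgCl data: mol Cl per gram of compound = (0.348 ÷ 143.318) ÷ 0.198 = 0.01226 mol/g, so in the 0.591 g combustion sample mol Cl = 0.007248 mol
Divide by the smallest (0.007248 mol): C 3.511, H 3.998, Cl 1.000
Multiplying each by 2 gives whole numbers: C 7.02, H 8.00, Cl 2.00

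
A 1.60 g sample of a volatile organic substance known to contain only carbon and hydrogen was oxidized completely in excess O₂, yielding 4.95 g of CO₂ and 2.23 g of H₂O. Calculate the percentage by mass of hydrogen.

mol C = 4.95 g CO₂ ÷ 44.009 g/mol = 0.1125 mol
mol H = 2 × 2.23 g H₂O ÷ 18.015 g/mol = 0.2476 mol
mass % H = 0.2496 g ÷ 1.60 g × 100%

15.6%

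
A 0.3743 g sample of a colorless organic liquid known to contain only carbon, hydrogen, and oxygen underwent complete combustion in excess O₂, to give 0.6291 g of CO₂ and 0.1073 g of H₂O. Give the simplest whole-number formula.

mol C = 0.6291 g CO₂ ÷ 44.009 g/mol = 0.014295 mol
mol H = 2 × 0.1073 g H₂O ÷ 18.015 g/mol = 0.011912 mol
mass O = 0.3743 − (0.17169 + 0.012008) = 0.19060 g → mol O = 0.19060 ÷ 15.999 = 0.011913 mol
Divide by the smallest (0.011912 mol): C 1.200, H 1.000, O 1.000
Multiplying each by 5 gives whole numbers: C 6.00, H 5.00, O 5.00

C6H5O5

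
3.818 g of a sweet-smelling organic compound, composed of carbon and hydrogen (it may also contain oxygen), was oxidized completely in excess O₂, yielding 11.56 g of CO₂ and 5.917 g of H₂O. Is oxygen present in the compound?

mol C = 11.56 g CO₂ ÷ 44.009 g/mol = 0.26267 mol
mol H = 2 × 5.917 g H₂O ÷ 18.015 g/mol = 0.65690 mol
C and H together account for 3.8171 g — essentially the entire 3.818 g sample — so the compound contains no oxygen.

no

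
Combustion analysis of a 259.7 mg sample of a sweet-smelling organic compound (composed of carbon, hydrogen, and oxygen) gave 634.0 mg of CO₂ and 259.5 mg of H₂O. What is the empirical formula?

C4H8O

mol C = 0.6340 g CO₂ ÷ 44.009 g/mol = 0.014406 mol
mol H = 2 × 0.2595 g H₂O ÷ 18.015 g/mol = 0.028809 mol
mass O = 0.2597 − (0.17303 + 0.029040) = 0.057628 g → mol O = 0.057628 ÷ 15.999 = 0.0036020 mol
Divide by the smallest (0.0036020 mol): C 4.000, H 7.998, O 1.000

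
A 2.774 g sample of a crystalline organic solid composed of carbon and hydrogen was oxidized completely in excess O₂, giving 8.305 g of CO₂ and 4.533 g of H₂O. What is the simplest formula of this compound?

C3H8

mol C = 8.305 g CO₂ ÷ 44.009 g/mol = 0.18871 mol
mol H = 2 × 4.533 g H₂O ÷ 18.015 g/mol = 0.50325 mol
Divide by the smallest (0.18871 mol): C 1.000, H 2.667
Multiplying each by 3 gives whole numbers: C 3.00, H 8.00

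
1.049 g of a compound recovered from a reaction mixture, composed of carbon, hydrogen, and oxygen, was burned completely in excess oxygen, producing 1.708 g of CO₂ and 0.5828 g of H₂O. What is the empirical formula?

C6H10O5

mol C = 1.708 g CO₂ ÷ 44.009 g/mol = 0.038810 mol
mol H = 2 × 0.5828 g H₂O ÷ 18.015 g/mol = 0.064702 mol
mass O = 1.049 − (0.46615 + 0.065219) = 0.51763 g → mol O = 0.51763 ÷ 15.999 = 0.032354 mol
Divide by the smallest (0.032354 mol): C 1.200, H 2.000, O 1.000
Multiplying each by 5 gives whole numbers: C 6.00, H 10.00, O 5.00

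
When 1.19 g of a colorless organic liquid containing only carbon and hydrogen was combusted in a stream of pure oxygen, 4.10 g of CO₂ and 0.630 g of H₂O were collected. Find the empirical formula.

C4H3

mol C = 4.10 g CO₂ ÷ 44.009 g/mol = 0.09316 mol
mol H = 2 × 0.630 g H₂O ÷ 18.015 g/mol = 0.06994 mol
Divide by the smallest (0.06994 mol): C 1.332, H 1.000
Multiplying each by 3 gives whole numbers: C 4.00, H 3.00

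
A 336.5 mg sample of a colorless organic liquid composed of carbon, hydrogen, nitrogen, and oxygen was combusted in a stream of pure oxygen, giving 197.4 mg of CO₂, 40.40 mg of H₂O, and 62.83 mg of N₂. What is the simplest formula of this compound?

mol C = 0.1974 g CO₂ ÷ 44.009 g/mol = 0.0044854 mol
mol H = 2 × 0.04040 g H₂O ÷ 18.015 g/mol = 0.0044852 mol
mol N = 2 × 0.06283 g N₂ ÷ 28.014 g/mol = 0.0044856 mol
mass O = 0.3365 − (0.053875 + 0.0045210 + 0.062830) = 0.21527 g → mol O = 0.21527 ÷ 15.999 = 0.013455 mol
Divide by the smallest (0.0044852 mol): C 1.000, H 1.000, N 1.000, O 3.000

CHNO3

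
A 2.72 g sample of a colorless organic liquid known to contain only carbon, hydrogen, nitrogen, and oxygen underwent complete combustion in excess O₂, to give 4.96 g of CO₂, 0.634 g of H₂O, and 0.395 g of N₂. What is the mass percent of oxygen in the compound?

33.1%

mol C = 4.96 g CO₂ ÷ 44.009 g/mol = 0.1127 mol
mol H = 2 × 0.634 g H₂O ÷ 18.015 g/mol = 0.07039 mol
mol N = 2 × 0.395 g N₂ ÷ 28.014 g/mol = 0.02820 mol
mass O = 2.72 − (1.354 + 0.07095 + 0.3950) = 0.9004 g → mol O = 0.9004 ÷ 15.999 = 0.05628 mol
mass % O = 0.9004 g ÷ 2.72 g × 100%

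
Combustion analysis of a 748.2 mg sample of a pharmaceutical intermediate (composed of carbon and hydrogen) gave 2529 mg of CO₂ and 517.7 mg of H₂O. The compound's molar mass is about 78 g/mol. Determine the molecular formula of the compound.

C6H6

mol C = 2.529 g CO₂ ÷ 44.009 g/mol = 0.057466 mol
mol H = 2 × 0.5177 g H₂O ÷ 18.015 g/mol = 0.057474 mol
Divide by the smallest (0.057466 mol): C 1.000, H 1.000
Empirical formula: CH
Empirical-formula mass = 13.02 g/mol; 78 ÷ 13.02 ≈ 6, so the molecular formula is C6H6.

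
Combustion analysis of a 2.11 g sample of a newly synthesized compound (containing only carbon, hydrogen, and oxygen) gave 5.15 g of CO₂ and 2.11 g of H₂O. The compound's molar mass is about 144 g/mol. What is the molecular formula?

mol C = 5.15 g CO₂ ÷ 44.009 g/mol = 0.1170 mol
mol H = 2 × 2.11 g H₂O ÷ 18.015 g/mol = 0.2342 mol
mass O = 2.11 − (1.406 + 0.2361) = 0.4683 g → mol O = 0.4683 ÷ 15.999 = 0.02927 mol
Divide by the smallest (0.02927 mol): C 3.998, H 8.002, O 1.000
Empirical formula: C4H8O
Empirical-formula mass = 72.11 g/mol; 144 ÷ 72.11 ≈ 2, so the molecular formula is C8H16O2.

C8H16O2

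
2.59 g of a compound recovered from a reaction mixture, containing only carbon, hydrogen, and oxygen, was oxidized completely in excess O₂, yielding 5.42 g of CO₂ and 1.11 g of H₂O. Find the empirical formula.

C2H2O

mol C = 5.42 g CO₂ ÷ 44.009 g/mol = 0.1232 mol
mol H = 2 × 1.11 g H₂O ÷ 18.015 g/mol = 0.1232 mol
mass O = 2.59 − (1.479 + 0.1242) = 0.9865 g → mol O = 0.9865 ÷ 15.999 = 0.06166 mol
Divide by the smallest (0.06166 mol): C 1.997, H 1.998, O 1.000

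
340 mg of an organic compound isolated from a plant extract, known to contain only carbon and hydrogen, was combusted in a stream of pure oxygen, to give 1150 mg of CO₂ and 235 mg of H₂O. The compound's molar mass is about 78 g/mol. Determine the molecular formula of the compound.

C6H6

mol C = 1.15 g CO₂ ÷ 44.009 g/mol = 0.02613 mol
mol H = 2 × 0.235 g H₂O ÷ 18.015 g/mol = 0.02609 mol
Divide by the smallest (0.02609 mol): C 1.002, H 1.000
Empirical formula: CH
Empirical-formula mass = 13.02 g/mol; 78 ÷ 13.02 ≈ 6, so the molecular formula is C6H6.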